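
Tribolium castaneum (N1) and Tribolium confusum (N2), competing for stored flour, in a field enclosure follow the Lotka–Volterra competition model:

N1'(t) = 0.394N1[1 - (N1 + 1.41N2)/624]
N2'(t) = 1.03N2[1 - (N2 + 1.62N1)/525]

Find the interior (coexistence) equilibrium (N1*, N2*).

Setting both brackets to zero gives the nullclines N1 + 1.41N2 = 624 and 1.62N1 + N2 = 525.
Substituting N2 = 525 - 1.62N1 into the first: N1(1 - 1.41·1.62) = 624 - 1.41·525.
So N1* = -116/-1.28 = 90.5, and then N2* = 525 - 1.62·90.5 = 378.

N1* ≈ 90.5, N2* ≈ 378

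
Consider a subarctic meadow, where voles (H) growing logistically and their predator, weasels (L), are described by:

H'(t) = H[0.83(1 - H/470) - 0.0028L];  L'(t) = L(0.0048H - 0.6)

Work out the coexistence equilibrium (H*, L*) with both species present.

From dL/dt = 0 with L > 0: 0.0048H* = 0.6, so H* = 125.
Substitute into dH/dt = 0: 0.83(1 - 125/470) = 0.0028L*.
The bracket is 0.734, giving L* = 0.609/0.0028 = 218.

H* ≈ 125, L* ≈ 218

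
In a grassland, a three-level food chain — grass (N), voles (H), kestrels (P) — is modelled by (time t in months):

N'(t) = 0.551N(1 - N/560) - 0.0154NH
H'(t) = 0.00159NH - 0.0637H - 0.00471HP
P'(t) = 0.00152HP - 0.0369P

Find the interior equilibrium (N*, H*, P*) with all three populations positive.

N* ≈ 180, H* ≈ 24.3, P* ≈ 47.3

From dP/dt = 0: 0.00152H* = 0.0369, so H* = 24.3.
From dN/dt = 0: 0.551(1 - N*/560) = 0.0154·24.3, giving N* = 560·(1 - 0.679) = 180.
From dH/dt = 0: 0.00159·180 - 0.0637 = 0.00471P*, so P* = 0.223/0.00471 = 47.3.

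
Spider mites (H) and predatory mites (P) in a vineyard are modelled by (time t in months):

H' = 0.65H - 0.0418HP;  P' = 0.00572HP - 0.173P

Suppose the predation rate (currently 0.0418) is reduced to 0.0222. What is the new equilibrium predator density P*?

P* ≈ 29.3

At the interior fixed point, setting dH/dt = 0 with H > 0 fixes P* = (prey growth rate)/(HP coefficient) — independent of the other coefficients.
With the change, P* = 0.65/0.0222 = 29.3; it rises from 15.6.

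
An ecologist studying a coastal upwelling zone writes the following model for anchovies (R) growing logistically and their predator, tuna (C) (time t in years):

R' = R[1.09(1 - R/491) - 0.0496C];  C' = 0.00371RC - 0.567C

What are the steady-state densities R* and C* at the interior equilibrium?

From dC/dt = 0 with C > 0: 0.00371R* = 0.567, so R* = 153.
Substitute into dR/dt = 0: 1.09(1 - 153/491) = 0.0496C*.
The bracket is 0.689, giving C* = 0.751/0.0496 = 15.1.

R* ≈ 153, C* ≈ 15.1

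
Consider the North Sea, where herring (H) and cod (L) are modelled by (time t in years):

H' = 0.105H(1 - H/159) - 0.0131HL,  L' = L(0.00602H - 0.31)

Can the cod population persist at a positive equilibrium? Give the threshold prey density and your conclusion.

The predator equation gives dL/dt > 0 only when H > 0.31/0.00602 = 51.5.
Without the predator, H → K = 159. Since 159 > 51.5, the predator can invade and persist.

Threshold H = 51.5; K > 51.5, so yes, the predator persists.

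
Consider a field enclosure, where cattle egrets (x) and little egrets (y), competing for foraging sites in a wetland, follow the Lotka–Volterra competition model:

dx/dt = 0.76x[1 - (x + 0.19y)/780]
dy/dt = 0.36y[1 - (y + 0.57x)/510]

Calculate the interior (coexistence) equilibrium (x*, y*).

x* ≈ 766, y* ≈ 73.3

Setting both brackets to zero gives the nullclines x + 0.19y = 780 and 0.57x + y = 510.
Substituting y = 510 - 0.57x into the first: x(1 - 0.19·0.57) = 780 - 0.19·510.
So x* = 683/0.892 = 766, and then y* = 510 - 0.57·766 = 73.3.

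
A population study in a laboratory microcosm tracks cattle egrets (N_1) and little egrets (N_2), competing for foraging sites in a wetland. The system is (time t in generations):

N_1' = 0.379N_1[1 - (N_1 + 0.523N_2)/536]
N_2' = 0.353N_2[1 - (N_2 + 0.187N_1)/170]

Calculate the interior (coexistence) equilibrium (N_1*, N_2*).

N_1* ≈ 496, N_2* ≈ 77.3

Setting both brackets to zero gives the nullclines N_1 + 0.523N_2 = 536 and 0.187N_1 + N_2 = 170.
Substituting N_2 = 170 - 0.187N_1 into the first: N_1(1 - 0.523·0.187) = 536 - 0.523·170.
So N_1* = 447/0.902 = 496, and then N_2* = 170 - 0.187·496 = 77.3.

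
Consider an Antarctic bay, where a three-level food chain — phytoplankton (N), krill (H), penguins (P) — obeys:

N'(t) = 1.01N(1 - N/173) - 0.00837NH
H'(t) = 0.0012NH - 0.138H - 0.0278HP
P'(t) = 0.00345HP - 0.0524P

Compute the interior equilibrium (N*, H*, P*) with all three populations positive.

From dP/dt = 0: 0.00345H* = 0.0524, so H* = 15.2.
From dN/dt = 0: 1.01(1 - N*/173) = 0.00837·15.2, giving N* = 173·(1 - 0.126) = 151.
From dH/dt = 0: 0.0012·151 - 0.138 = 0.0278P*, so P* = 0.0435/0.0278 = 1.56.

N* ≈ 151, H* ≈ 15.2, P* ≈ 1.56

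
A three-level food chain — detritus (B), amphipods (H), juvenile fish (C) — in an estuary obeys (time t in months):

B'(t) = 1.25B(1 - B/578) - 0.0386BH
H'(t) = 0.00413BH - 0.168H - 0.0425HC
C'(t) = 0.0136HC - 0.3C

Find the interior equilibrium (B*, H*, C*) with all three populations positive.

B* ≈ 184, H* ≈ 22.1, C* ≈ 14

From dC/dt = 0: 0.0136H* = 0.3, so H* = 22.1.
From dB/dt = 0: 1.25(1 - B*/578) = 0.0386·22.1, giving B* = 578·(1 - 0.681) = 184.
From dH/dt = 0: 0.00413·184 - 0.168 = 0.0425C*, so C* = 0.593/0.0425 = 14.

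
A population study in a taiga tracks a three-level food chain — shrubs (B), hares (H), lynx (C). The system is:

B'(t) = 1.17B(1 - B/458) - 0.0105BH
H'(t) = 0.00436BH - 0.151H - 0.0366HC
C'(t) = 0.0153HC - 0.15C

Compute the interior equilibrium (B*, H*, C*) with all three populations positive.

From dC/dt = 0: 0.0153H* = 0.15, so H* = 9.8.
From dB/dt = 0: 1.17(1 - B*/458) = 0.0105·9.8, giving B* = 458·(1 - 0.088) = 418.
From dH/dt = 0: 0.00436·418 - 0.151 = 0.0366C*, so C* = 1.67/0.0366 = 45.6.

B* ≈ 418, H* ≈ 9.8, C* ≈ 45.6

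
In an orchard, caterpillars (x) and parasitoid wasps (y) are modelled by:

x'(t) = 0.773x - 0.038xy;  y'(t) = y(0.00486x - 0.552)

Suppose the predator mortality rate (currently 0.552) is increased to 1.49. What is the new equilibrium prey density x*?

At the interior fixed point, setting dy/dt = 0 with y > 0 fixes x* = (predator death rate)/(xy coefficient) — independent of the other coefficients.
With the change, x* = 1.49/0.00486 = 307; it rises from 114.

x* ≈ 307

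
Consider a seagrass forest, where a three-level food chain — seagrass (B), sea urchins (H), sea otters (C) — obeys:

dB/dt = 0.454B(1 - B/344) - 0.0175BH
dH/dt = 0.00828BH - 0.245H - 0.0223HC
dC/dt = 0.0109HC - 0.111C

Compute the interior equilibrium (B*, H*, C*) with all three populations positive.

B* ≈ 209, H* ≈ 10.2, C* ≈ 66.6

From dC/dt = 0: 0.0109H* = 0.111, so H* = 10.2.
From dB/dt = 0: 0.454(1 - B*/344) = 0.0175·10.2, giving B* = 344·(1 - 0.393) = 209.
From dH/dt = 0: 0.00828·209 - 0.245 = 0.0223C*, so C* = 1.49/0.0223 = 66.6.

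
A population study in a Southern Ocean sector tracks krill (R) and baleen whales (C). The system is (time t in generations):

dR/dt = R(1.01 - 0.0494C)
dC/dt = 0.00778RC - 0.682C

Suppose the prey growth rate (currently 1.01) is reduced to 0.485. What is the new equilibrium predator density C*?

At the interior fixed point, setting dR/dt = 0 with R > 0 fixes C* = (prey growth rate)/(RC coefficient) — independent of the other coefficients.
With the change, C* = 0.485/0.0494 = 9.82; it falls from 20.4.

C* ≈ 9.82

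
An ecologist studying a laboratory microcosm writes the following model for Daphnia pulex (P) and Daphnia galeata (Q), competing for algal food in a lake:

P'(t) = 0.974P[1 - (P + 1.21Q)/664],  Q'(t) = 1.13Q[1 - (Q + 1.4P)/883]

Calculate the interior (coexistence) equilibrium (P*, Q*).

Setting both brackets to zero gives the nullclines P + 1.21Q = 664 and 1.4P + Q = 883.
Substituting Q = 883 - 1.4P into the first: P(1 - 1.21·1.4) = 664 - 1.21·883.
So P* = -404/-0.694 = 583, and then Q* = 883 - 1.4·583 = 67.1.

P* ≈ 583, Q* ≈ 67.1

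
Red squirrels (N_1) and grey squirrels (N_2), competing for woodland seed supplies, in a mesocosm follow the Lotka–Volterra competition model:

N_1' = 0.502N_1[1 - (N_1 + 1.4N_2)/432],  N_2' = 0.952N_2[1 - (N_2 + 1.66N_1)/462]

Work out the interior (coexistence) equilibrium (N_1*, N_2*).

N_1* ≈ 162, N_2* ≈ 193

Setting both brackets to zero gives the nullclines N_1 + 1.4N_2 = 432 and 1.66N_1 + N_2 = 462.
Substituting N_2 = 462 - 1.66N_1 into the first: N_1(1 - 1.4·1.66) = 432 - 1.4·462.
So N_1* = -215/-1.32 = 162, and then N_2* = 462 - 1.66·162 = 193.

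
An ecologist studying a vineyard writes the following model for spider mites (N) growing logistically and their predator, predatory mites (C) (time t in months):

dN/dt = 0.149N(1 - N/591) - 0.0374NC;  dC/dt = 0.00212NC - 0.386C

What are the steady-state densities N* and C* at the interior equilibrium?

From dC/dt = 0 with C > 0: 0.00212N* = 0.386, so N* = 182.
Substitute into dN/dt = 0: 0.149(1 - 182/591) = 0.0374C*.
The bracket is 0.692, giving C* = 0.103/0.0374 = 2.76.

N* ≈ 182, C* ≈ 2.76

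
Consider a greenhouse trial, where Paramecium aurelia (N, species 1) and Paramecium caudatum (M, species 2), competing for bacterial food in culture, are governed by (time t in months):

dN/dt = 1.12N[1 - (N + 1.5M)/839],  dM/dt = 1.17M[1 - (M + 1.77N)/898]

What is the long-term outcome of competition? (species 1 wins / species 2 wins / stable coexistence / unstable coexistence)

unstable coexistence (outcome depends on initial conditions)

Compare the nullcline intercepts: K1/α12 = 839/1.5 = 559 < K2 = 898; K2/α21 = 898/1.77 = 507 < K1 = 839.
Since both are reversed, neither can invade when rare; the interior point is a saddle.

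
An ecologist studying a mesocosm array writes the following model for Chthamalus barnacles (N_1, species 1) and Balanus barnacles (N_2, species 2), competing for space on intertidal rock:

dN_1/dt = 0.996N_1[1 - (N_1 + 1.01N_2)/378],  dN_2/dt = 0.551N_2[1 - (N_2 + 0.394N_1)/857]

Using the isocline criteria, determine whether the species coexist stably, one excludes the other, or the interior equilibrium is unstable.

species 2 excludes species 1

Compare the nullcline intercepts: K1/α12 = 378/1.01 = 374 < K2 = 857; K2/α21 = 857/0.394 = 2180 > K1 = 378.
Since the inequalities point opposite ways, species 2 can invade but species 1 cannot.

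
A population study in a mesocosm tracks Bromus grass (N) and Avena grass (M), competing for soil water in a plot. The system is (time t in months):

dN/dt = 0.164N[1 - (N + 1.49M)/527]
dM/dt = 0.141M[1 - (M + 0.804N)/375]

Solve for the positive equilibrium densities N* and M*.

N* ≈ 160, M* ≈ 246

Setting both brackets to zero gives the nullclines N + 1.49M = 527 and 0.804N + M = 375.
Substituting M = 375 - 0.804N into the first: N(1 - 1.49·0.804) = 527 - 1.49·375.
So N* = -31.8/-0.198 = 160, and then M* = 375 - 0.804·160 = 246.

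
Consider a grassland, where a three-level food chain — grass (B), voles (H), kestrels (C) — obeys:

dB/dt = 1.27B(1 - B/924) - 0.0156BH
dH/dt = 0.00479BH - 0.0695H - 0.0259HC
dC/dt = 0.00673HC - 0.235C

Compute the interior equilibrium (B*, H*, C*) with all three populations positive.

From dC/dt = 0: 0.00673H* = 0.235, so H* = 34.9.
From dB/dt = 0: 1.27(1 - B*/924) = 0.0156·34.9, giving B* = 924·(1 - 0.429) = 528.
From dH/dt = 0: 0.00479·528 - 0.0695 = 0.0259C*, so C* = 2.46/0.0259 = 94.9.

B* ≈ 528, H* ≈ 34.9, C* ≈ 94.9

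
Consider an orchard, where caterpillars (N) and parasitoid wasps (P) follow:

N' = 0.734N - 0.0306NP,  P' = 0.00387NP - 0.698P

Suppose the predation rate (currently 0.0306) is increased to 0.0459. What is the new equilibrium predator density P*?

At the interior fixed point, setting dN/dt = 0 with N > 0 fixes P* = (prey growth rate)/(NP coefficient) — independent of the other coefficients.
With the change, P* = 0.734/0.0459 = 16; it falls from 24.

P* ≈ 16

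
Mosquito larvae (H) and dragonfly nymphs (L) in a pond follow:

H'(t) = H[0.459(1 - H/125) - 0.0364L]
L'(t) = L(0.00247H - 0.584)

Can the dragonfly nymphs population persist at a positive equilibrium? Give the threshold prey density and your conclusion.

Threshold H = 236; K < 236, so no, the predator goes extinct.

The predator equation gives dL/dt > 0 only when H > 0.584/0.00247 = 236.
Without the predator, H → K = 125. Since 125 < 236, the predator cannot invade.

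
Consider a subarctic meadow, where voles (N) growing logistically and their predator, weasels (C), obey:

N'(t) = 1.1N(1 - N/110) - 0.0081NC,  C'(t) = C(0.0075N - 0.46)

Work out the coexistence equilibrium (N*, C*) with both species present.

From dC/dt = 0 with C > 0: 0.0075N* = 0.46, so N* = 61.3.
Substitute into dN/dt = 0: 1.1(1 - 61.3/110) = 0.0081C*.
The bracket is 0.442, giving C* = 0.487/0.0081 = 60.1.

N* ≈ 61.3, C* ≈ 60.1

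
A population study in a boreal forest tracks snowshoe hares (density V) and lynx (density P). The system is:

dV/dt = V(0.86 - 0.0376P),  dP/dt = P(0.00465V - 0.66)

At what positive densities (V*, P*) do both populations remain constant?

V* ≈ 142, P* ≈ 22.9

Set dP/dt = 0 with P > 0: 0.00465V - 0.66 = 0, so V* = 0.66/0.00465 = 142.
Set dV/dt = 0 with V > 0: 0.86 - 0.0376P = 0, so P* = 0.86/0.0376 = 22.9.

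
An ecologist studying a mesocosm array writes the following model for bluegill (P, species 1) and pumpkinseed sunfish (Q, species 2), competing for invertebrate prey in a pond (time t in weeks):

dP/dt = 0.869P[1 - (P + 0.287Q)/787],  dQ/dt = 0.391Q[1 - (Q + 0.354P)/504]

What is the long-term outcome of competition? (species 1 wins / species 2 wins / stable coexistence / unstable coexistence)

Compare the nullcline intercepts: K1/α12 = 787/0.287 = 2740 > K2 = 504; K2/α21 = 504/0.354 = 1420 > K1 = 787.
Since both inequalities hold, each species can invade when rare, so the interior equilibrium is stable.

stable coexistence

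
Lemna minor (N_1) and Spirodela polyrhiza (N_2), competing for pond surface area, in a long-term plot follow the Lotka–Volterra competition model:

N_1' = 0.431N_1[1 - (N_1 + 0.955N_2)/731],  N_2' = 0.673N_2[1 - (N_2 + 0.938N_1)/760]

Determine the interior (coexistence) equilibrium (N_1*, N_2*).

N_1* ≈ 49.9, N_2* ≈ 713

Setting both brackets to zero gives the nullclines N_1 + 0.955N_2 = 731 and 0.938N_1 + N_2 = 760.
Substituting N_2 = 760 - 0.938N_1 into the first: N_1(1 - 0.955·0.938) = 731 - 0.955·760.
So N_1* = 5.2/0.104 = 49.9, and then N_2* = 760 - 0.938·49.9 = 713.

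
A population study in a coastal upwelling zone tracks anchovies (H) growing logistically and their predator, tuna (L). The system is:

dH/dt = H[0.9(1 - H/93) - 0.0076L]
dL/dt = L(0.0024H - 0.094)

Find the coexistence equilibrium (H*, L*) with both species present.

From dL/dt = 0 with L > 0: 0.0024H* = 0.094, so H* = 39.2.
Substitute into dH/dt = 0: 0.9(1 - 39.2/93) = 0.0076L*.
The bracket is 0.579, giving L* = 0.521/0.0076 = 68.5.

H* ≈ 39.2, L* ≈ 68.5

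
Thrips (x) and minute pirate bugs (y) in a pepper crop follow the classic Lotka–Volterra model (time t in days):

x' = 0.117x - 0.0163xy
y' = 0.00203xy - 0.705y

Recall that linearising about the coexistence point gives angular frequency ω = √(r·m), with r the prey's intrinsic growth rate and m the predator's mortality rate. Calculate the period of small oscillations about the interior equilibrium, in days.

Here r = 0.117 and m = 0.705, so r·m = 0.0825.
ω = √0.0825 = 0.287 per day, hence T = 2π/ω ≈ 21.9 days.

T ≈ 21.9 days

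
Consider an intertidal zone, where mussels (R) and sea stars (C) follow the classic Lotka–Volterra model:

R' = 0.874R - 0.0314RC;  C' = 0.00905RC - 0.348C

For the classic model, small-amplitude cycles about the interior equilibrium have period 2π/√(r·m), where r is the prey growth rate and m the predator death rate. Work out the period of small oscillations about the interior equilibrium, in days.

T ≈ 11.4 days

Here r = 0.874 and m = 0.348, so r·m = 0.304.
ω = √0.304 = 0.551 per day, hence T = 2π/ω ≈ 11.4 days.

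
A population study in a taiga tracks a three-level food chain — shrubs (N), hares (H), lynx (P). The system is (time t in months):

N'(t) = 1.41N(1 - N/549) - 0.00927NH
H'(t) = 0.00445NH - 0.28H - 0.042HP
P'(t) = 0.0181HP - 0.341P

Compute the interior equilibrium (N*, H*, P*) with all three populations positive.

N* ≈ 481, H* ≈ 18.8, P* ≈ 44.3

From dP/dt = 0: 0.0181H* = 0.341, so H* = 18.8.
From dN/dt = 0: 1.41(1 - N*/549) = 0.00927·18.8, giving N* = 549·(1 - 0.124) = 481.
From dH/dt = 0: 0.00445·481 - 0.28 = 0.042P*, so P* = 1.86/0.042 = 44.3.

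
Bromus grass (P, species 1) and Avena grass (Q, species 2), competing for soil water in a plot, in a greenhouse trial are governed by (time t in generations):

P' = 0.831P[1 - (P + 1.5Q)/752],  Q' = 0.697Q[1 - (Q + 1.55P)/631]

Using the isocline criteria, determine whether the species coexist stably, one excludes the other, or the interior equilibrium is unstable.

unstable coexistence (outcome depends on initial conditions)

Compare the nullcline intercepts: K1/α12 = 752/1.5 = 501 < K2 = 631; K2/α21 = 631/1.55 = 407 < K1 = 752.
Since both are reversed, neither can invade when rare; the interior point is a saddle.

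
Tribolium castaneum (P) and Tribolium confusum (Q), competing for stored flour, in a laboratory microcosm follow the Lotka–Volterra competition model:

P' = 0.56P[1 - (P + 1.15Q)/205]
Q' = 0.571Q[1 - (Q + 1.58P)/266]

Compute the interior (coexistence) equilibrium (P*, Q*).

Setting both brackets to zero gives the nullclines P + 1.15Q = 205 and 1.58P + Q = 266.
Substituting Q = 266 - 1.58P into the first: P(1 - 1.15·1.58) = 205 - 1.15·266.
So P* = -101/-0.817 = 124, and then Q* = 266 - 1.58·124 = 70.9.

P* ≈ 124, Q* ≈ 70.9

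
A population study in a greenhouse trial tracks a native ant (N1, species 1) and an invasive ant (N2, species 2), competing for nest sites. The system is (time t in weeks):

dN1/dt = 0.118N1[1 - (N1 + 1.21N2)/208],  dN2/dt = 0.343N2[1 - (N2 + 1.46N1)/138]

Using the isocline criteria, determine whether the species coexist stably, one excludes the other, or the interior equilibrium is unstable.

species 1 excludes species 2

Compare the nullcline intercepts: K1/α12 = 208/1.21 = 172 > K2 = 138; K2/α21 = 138/1.46 = 94.5 < K1 = 208.
Since the inequalities point opposite ways, species 1 can invade but species 2 cannot.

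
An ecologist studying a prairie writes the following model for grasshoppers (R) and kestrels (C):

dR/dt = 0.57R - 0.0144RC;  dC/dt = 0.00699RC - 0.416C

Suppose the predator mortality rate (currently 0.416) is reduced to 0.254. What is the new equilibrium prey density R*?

R* ≈ 36.3

At the interior fixed point, setting dC/dt = 0 with C > 0 fixes R* = (predator death rate)/(RC coefficient) — independent of the other coefficients.
With the change, R* = 0.254/0.00699 = 36.3; it falls from 59.5.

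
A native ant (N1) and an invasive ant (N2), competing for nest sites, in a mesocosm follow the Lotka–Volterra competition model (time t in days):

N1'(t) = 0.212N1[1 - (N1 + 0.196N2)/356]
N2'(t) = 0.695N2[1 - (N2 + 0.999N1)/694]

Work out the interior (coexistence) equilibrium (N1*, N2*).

N1* ≈ 274, N2* ≈ 421

Setting both brackets to zero gives the nullclines N1 + 0.196N2 = 356 and 0.999N1 + N2 = 694.
Substituting N2 = 694 - 0.999N1 into the first: N1(1 - 0.196·0.999) = 356 - 0.196·694.
So N1* = 220/0.804 = 274, and then N2* = 694 - 0.999·274 = 421.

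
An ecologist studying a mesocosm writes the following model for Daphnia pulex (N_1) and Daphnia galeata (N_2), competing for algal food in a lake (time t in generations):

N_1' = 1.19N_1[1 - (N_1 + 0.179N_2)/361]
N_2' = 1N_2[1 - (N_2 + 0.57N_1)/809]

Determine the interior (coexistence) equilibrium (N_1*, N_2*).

Setting both brackets to zero gives the nullclines N_1 + 0.179N_2 = 361 and 0.57N_1 + N_2 = 809.
Substituting N_2 = 809 - 0.57N_1 into the first: N_1(1 - 0.179·0.57) = 361 - 0.179·809.
So N_1* = 216/0.898 = 241, and then N_2* = 809 - 0.57·241 = 672.

N_1* ≈ 241, N_2* ≈ 672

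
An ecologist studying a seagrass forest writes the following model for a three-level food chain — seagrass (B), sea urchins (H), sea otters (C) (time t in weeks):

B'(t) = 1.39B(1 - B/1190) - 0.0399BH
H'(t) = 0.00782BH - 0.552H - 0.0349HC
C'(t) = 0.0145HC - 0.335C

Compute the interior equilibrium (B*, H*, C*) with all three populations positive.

From dC/dt = 0: 0.0145H* = 0.335, so H* = 23.1.
From dB/dt = 0: 1.39(1 - B*/1190) = 0.0399·23.1, giving B* = 1190·(1 - 0.663) = 401.
From dH/dt = 0: 0.00782·401 - 0.552 = 0.0349C*, so C* = 2.58/0.0349 = 74.

B* ≈ 401, H* ≈ 23.1, C* ≈ 74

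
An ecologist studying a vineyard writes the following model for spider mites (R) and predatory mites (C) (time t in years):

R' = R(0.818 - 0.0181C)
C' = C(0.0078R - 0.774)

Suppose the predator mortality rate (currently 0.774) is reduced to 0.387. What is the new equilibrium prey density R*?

At the interior fixed point, setting dC/dt = 0 with C > 0 fixes R* = (predator death rate)/(RC coefficient) — independent of the other coefficients.
With the change, R* = 0.387/0.0078 = 49.6; it falls from 99.2.

R* ≈ 49.6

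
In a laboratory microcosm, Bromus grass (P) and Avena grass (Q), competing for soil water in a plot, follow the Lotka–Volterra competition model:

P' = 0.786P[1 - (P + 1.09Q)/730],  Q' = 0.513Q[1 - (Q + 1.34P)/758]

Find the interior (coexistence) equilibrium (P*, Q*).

P* ≈ 209, Q* ≈ 478

Setting both brackets to zero gives the nullclines P + 1.09Q = 730 and 1.34P + Q = 758.
Substituting Q = 758 - 1.34P into the first: P(1 - 1.09·1.34) = 730 - 1.09·758.
So P* = -96.2/-0.461 = 209, and then Q* = 758 - 1.34·209 = 478.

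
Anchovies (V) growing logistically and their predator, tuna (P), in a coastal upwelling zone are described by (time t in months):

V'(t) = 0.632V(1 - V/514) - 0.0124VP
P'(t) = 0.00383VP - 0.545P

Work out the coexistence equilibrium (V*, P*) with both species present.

From dP/dt = 0 with P > 0: 0.00383V* = 0.545, so V* = 142.
Substitute into dV/dt = 0: 0.632(1 - 142/514) = 0.0124P*.
The bracket is 0.723, giving P* = 0.457/0.0124 = 36.9.

V* ≈ 142, P* ≈ 36.9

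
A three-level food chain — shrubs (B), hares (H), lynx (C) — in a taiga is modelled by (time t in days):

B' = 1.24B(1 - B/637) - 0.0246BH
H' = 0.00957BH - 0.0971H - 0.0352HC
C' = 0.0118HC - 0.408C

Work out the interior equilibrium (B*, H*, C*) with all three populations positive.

B* ≈ 200, H* ≈ 34.6, C* ≈ 51.6

From dC/dt = 0: 0.0118H* = 0.408, so H* = 34.6.
From dB/dt = 0: 1.24(1 - B*/637) = 0.0246·34.6, giving B* = 637·(1 - 0.686) = 200.
From dH/dt = 0: 0.00957·200 - 0.0971 = 0.0352C*, so C* = 1.82/0.0352 = 51.6.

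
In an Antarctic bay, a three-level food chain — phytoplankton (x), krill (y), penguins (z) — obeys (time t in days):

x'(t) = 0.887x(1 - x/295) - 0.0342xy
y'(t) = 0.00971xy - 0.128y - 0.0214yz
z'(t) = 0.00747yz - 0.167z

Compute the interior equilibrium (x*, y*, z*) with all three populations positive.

From dz/dt = 0: 0.00747y* = 0.167, so y* = 22.4.
From dx/dt = 0: 0.887(1 - x*/295) = 0.0342·22.4, giving x* = 295·(1 - 0.862) = 40.7.
From dy/dt = 0: 0.00971·40.7 - 0.128 = 0.0214z*, so z* = 0.267/0.0214 = 12.5.

x* ≈ 40.7, y* ≈ 22.4, z* ≈ 12.5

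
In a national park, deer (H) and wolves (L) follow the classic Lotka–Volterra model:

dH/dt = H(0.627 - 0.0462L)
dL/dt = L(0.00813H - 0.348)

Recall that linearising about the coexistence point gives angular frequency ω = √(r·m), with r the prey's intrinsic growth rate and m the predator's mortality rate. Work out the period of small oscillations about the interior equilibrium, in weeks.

Here r = 0.627 and m = 0.348, so r·m = 0.218.
ω = √0.218 = 0.467 per week, hence T = 2π/ω ≈ 13.5 weeks.

T ≈ 13.5 weeks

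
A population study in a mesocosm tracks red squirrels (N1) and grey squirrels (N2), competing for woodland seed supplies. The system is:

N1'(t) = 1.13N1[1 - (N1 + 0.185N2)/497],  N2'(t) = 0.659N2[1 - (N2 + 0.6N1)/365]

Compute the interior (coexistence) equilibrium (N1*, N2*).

Setting both brackets to zero gives the nullclines N1 + 0.185N2 = 497 and 0.6N1 + N2 = 365.
Substituting N2 = 365 - 0.6N1 into the first: N1(1 - 0.185·0.6) = 497 - 0.185·365.
So N1* = 429/0.889 = 483, and then N2* = 365 - 0.6·483 = 75.1.

N1* ≈ 483, N2* ≈ 75.1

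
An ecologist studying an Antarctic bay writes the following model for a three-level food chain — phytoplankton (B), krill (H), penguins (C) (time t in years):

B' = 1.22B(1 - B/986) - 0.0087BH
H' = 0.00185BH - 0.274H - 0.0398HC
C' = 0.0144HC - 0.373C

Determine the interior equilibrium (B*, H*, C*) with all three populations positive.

From dC/dt = 0: 0.0144H* = 0.373, so H* = 25.9.
From dB/dt = 0: 1.22(1 - B*/986) = 0.0087·25.9, giving B* = 986·(1 - 0.185) = 804.
From dH/dt = 0: 0.00185·804 - 0.274 = 0.0398C*, so C* = 1.21/0.0398 = 30.5.

B* ≈ 804, H* ≈ 25.9, C* ≈ 30.5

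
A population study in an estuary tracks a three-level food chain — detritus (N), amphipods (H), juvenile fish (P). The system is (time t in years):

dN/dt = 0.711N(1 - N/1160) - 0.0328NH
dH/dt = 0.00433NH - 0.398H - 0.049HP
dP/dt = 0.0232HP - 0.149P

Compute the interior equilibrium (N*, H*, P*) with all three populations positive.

N* ≈ 816, H* ≈ 6.42, P* ≈ 64

From dP/dt = 0: 0.0232H* = 0.149, so H* = 6.42.
From dN/dt = 0: 0.711(1 - N*/1160) = 0.0328·6.42, giving N* = 1160·(1 - 0.296) = 816.
From dH/dt = 0: 0.00433·816 - 0.398 = 0.049P*, so P* = 3.14/0.049 = 64.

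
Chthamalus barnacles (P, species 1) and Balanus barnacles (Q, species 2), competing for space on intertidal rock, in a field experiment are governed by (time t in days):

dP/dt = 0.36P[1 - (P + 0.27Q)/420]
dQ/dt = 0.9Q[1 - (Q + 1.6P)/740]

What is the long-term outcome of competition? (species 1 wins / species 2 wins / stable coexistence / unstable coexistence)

stable coexistence

Compare the nullcline intercepts: K1/α12 = 420/0.27 = 1560 > K2 = 740; K2/α21 = 740/1.6 = 462 > K1 = 420.
Since both inequalities hold, each species can invade when rare, so the interior equilibrium is stable.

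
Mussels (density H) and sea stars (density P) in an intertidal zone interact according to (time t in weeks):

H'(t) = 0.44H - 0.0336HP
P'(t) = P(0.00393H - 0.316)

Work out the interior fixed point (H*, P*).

H* ≈ 80.4, P* ≈ 13.1

Set dP/dt = 0 with P > 0: 0.00393H - 0.316 = 0, so H* = 0.316/0.00393 = 80.4.
Set dH/dt = 0 with H > 0: 0.44 - 0.0336P = 0, so P* = 0.44/0.0336 = 13.1.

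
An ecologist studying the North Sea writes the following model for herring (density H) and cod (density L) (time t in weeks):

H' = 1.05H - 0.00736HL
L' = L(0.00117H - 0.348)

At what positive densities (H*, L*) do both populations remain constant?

Set dL/dt = 0 with L > 0: 0.00117H - 0.348 = 0, so H* = 0.348/0.00117 = 297.
Set dH/dt = 0 with H > 0: 1.05 - 0.00736L = 0, so L* = 1.05/0.00736 = 143.

H* ≈ 297, L* ≈ 143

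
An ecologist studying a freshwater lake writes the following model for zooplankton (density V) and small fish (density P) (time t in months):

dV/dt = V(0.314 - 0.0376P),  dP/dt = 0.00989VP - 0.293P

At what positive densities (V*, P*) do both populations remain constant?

Set dP/dt = 0 with P > 0: 0.00989V - 0.293 = 0, so V* = 0.293/0.00989 = 29.6.
Set dV/dt = 0 with V > 0: 0.314 - 0.0376P = 0, so P* = 0.314/0.0376 = 8.35.

V* ≈ 29.6, P* ≈ 8.35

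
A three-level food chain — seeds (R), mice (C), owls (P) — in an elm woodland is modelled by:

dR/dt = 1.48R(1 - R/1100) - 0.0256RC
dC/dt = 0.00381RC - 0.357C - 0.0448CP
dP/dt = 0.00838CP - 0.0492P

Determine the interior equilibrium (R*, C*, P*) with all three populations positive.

From dP/dt = 0: 0.00838C* = 0.0492, so C* = 5.87.
From dR/dt = 0: 1.48(1 - R*/1100) = 0.0256·5.87, giving R* = 1100·(1 - 0.102) = 988.
From dC/dt = 0: 0.00381·988 - 0.357 = 0.0448P*, so P* = 3.41/0.0448 = 76.1.

R* ≈ 988, C* ≈ 5.87, P* ≈ 76.1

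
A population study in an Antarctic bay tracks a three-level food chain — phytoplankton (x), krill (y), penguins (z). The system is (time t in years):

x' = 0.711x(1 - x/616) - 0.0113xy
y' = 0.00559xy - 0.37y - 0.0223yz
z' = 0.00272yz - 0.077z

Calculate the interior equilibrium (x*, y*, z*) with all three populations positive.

x* ≈ 339, y* ≈ 28.3, z* ≈ 68.3

From dz/dt = 0: 0.00272y* = 0.077, so y* = 28.3.
From dx/dt = 0: 0.711(1 - x*/616) = 0.0113·28.3, giving x* = 616·(1 - 0.45) = 339.
From dy/dt = 0: 0.00559·339 - 0.37 = 0.0223z*, so z* = 1.52/0.0223 = 68.3.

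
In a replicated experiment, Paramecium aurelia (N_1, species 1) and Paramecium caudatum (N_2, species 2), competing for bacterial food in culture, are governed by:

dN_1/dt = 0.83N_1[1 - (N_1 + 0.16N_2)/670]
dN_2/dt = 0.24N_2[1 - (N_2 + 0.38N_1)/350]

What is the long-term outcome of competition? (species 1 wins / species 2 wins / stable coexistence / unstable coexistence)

Compare the nullcline intercepts: K1/α12 = 670/0.16 = 4190 > K2 = 350; K2/α21 = 350/0.38 = 921 > K1 = 670.
Since both inequalities hold, each species can invade when rare, so the interior equilibrium is stable.

stable coexistence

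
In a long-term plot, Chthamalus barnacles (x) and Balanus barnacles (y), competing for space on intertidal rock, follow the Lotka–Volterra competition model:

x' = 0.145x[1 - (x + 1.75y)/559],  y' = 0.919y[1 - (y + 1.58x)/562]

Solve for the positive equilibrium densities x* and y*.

Setting both brackets to zero gives the nullclines x + 1.75y = 559 and 1.58x + y = 562.
Substituting y = 562 - 1.58x into the first: x(1 - 1.75·1.58) = 559 - 1.75·562.
So x* = -424/-1.77 = 241, and then y* = 562 - 1.58·241 = 182.

x* ≈ 241, y* ≈ 182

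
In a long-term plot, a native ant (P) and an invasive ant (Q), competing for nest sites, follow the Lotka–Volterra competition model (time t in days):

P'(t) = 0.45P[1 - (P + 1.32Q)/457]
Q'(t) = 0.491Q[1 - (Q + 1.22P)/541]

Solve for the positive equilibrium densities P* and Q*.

P* ≈ 421, Q* ≈ 27.1

Setting both brackets to zero gives the nullclines P + 1.32Q = 457 and 1.22P + Q = 541.
Substituting Q = 541 - 1.22P into the first: P(1 - 1.32·1.22) = 457 - 1.32·541.
So P* = -257/-0.61 = 421, and then Q* = 541 - 1.22·421 = 27.1.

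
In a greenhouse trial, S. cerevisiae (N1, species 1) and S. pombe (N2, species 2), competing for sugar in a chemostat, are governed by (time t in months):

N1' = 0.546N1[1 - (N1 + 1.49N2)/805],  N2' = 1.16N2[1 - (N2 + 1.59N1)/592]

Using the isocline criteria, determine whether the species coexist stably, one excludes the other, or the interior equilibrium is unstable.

unstable coexistence (outcome depends on initial conditions)

Compare the nullcline intercepts: K1/α12 = 805/1.49 = 540 < K2 = 592; K2/α21 = 592/1.59 = 372 < K1 = 805.
Since both are reversed, neither can invade when rare; the interior point is a saddle.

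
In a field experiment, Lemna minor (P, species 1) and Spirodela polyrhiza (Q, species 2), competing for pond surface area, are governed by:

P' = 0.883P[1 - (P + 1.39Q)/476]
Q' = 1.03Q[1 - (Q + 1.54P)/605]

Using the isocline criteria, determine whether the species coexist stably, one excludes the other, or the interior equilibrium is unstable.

unstable coexistence (outcome depends on initial conditions)

Compare the nullcline intercepts: K1/α12 = 476/1.39 = 342 < K2 = 605; K2/α21 = 605/1.54 = 393 < K1 = 476.
Since both are reversed, neither can invade when rare; the interior point is a saddle.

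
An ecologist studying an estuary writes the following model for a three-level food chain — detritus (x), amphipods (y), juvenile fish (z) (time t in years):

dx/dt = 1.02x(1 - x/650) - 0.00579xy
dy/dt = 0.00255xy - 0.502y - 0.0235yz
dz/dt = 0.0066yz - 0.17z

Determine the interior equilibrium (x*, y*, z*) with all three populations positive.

From dz/dt = 0: 0.0066y* = 0.17, so y* = 25.8.
From dx/dt = 0: 1.02(1 - x*/650) = 0.00579·25.8, giving x* = 650·(1 - 0.146) = 555.
From dy/dt = 0: 0.00255·555 - 0.502 = 0.0235z*, so z* = 0.913/0.0235 = 38.9.

x* ≈ 555, y* ≈ 25.8, z* ≈ 38.9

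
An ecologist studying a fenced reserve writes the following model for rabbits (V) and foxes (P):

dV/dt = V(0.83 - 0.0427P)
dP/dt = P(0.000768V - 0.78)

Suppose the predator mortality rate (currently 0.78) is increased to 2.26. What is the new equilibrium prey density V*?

At the interior fixed point, setting dP/dt = 0 with P > 0 fixes V* = (predator death rate)/(VP coefficient) — independent of the other coefficients.
With the change, V* = 2.26/0.000768 = 2940; it rises from 1020.

V* ≈ 2940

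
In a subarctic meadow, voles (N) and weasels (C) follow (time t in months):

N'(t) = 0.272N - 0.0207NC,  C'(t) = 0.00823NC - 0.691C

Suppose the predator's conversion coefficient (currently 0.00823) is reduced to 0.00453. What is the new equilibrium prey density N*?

N* ≈ 153

At the interior fixed point, setting dC/dt = 0 with C > 0 fixes N* = (predator death rate)/(NC coefficient) — independent of the other coefficients.
With the change, N* = 0.691/0.00453 = 153; it rises from 84.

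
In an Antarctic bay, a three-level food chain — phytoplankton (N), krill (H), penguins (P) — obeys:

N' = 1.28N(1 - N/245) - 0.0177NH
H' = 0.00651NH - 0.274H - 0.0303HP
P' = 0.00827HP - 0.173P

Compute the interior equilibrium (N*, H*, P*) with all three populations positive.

N* ≈ 174, H* ≈ 20.9, P* ≈ 28.4

From dP/dt = 0: 0.00827H* = 0.173, so H* = 20.9.
From dN/dt = 0: 1.28(1 - N*/245) = 0.0177·20.9, giving N* = 245·(1 - 0.289) = 174.
From dH/dt = 0: 0.00651·174 - 0.274 = 0.0303P*, so P* = 0.86/0.0303 = 28.4.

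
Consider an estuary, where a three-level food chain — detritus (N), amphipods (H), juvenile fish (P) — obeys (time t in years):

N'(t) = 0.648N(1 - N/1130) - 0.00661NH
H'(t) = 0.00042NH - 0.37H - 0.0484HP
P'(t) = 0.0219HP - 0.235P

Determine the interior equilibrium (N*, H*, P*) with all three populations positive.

From dP/dt = 0: 0.0219H* = 0.235, so H* = 10.7.
From dN/dt = 0: 0.648(1 - N*/1130) = 0.00661·10.7, giving N* = 1130·(1 - 0.109) = 1010.
From dH/dt = 0: 0.00042·1010 - 0.37 = 0.0484P*, so P* = 0.0527/0.0484 = 1.09.

N* ≈ 1010, H* ≈ 10.7, P* ≈ 1.09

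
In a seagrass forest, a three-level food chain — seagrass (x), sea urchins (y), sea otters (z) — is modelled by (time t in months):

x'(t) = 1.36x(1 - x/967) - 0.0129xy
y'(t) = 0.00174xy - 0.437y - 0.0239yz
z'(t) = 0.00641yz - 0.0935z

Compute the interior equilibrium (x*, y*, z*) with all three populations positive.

From dz/dt = 0: 0.00641y* = 0.0935, so y* = 14.6.
From dx/dt = 0: 1.36(1 - x*/967) = 0.0129·14.6, giving x* = 967·(1 - 0.138) = 833.
From dy/dt = 0: 0.00174·833 - 0.437 = 0.0239z*, so z* = 1.01/0.0239 = 42.4.

x* ≈ 833, y* ≈ 14.6, z* ≈ 42.4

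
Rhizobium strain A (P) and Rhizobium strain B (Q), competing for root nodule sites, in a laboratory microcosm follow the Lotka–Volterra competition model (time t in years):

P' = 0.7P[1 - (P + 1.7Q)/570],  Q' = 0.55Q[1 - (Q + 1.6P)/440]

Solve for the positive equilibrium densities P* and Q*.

Setting both brackets to zero gives the nullclines P + 1.7Q = 570 and 1.6P + Q = 440.
Substituting Q = 440 - 1.6P into the first: P(1 - 1.7·1.6) = 570 - 1.7·440.
So P* = -178/-1.72 = 103, and then Q* = 440 - 1.6·103 = 274.

P* ≈ 103, Q* ≈ 274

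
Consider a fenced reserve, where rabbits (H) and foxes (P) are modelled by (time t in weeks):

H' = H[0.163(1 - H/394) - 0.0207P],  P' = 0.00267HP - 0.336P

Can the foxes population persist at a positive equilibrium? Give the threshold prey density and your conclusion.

Threshold H = 126; K > 126, so yes, the predator persists.

The predator equation gives dP/dt > 0 only when H > 0.336/0.00267 = 126.
Without the predator, H → K = 394. Since 394 > 126, the predator can invade and persist.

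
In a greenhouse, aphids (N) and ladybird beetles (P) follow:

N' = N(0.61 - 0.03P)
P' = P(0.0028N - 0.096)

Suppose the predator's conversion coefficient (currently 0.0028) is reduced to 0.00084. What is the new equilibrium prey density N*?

N* ≈ 114

At the interior fixed point, setting dP/dt = 0 with P > 0 fixes N* = (predator death rate)/(NP coefficient) — independent of the other coefficients.
With the change, N* = 0.096/0.00084 = 114; it rises from 34.3.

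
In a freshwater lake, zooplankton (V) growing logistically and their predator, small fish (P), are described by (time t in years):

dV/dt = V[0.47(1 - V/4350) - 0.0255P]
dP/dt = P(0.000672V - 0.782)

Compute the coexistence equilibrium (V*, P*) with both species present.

From dP/dt = 0 with P > 0: 0.000672V* = 0.782, so V* = 1160.
Substitute into dV/dt = 0: 0.47(1 - 1160/4350) = 0.0255P*.
The bracket is 0.732, giving P* = 0.344/0.0255 = 13.5.

V* ≈ 1160, P* ≈ 13.5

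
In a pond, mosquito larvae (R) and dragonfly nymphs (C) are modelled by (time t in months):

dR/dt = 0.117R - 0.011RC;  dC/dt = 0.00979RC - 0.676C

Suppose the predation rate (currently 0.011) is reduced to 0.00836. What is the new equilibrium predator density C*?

C* ≈ 14

At the interior fixed point, setting dR/dt = 0 with R > 0 fixes C* = (prey growth rate)/(RC coefficient) — independent of the other coefficients.
With the change, C* = 0.117/0.00836 = 14; it rises from 10.6.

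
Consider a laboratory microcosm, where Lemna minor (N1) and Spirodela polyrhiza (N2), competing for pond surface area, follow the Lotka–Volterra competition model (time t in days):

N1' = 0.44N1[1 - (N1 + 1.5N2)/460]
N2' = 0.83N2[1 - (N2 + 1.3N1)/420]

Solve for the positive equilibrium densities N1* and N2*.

N1* ≈ 179, N2* ≈ 187

Setting both brackets to zero gives the nullclines N1 + 1.5N2 = 460 and 1.3N1 + N2 = 420.
Substituting N2 = 420 - 1.3N1 into the first: N1(1 - 1.5·1.3) = 460 - 1.5·420.
So N1* = -170/-0.95 = 179, and then N2* = 420 - 1.3·179 = 187.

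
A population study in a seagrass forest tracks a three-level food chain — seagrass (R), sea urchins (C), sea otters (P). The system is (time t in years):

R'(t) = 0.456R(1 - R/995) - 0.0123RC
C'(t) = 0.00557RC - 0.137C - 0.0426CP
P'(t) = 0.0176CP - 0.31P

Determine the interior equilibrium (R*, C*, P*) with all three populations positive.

From dP/dt = 0: 0.0176C* = 0.31, so C* = 17.6.
From dR/dt = 0: 0.456(1 - R*/995) = 0.0123·17.6, giving R* = 995·(1 - 0.475) = 522.
From dC/dt = 0: 0.00557·522 - 0.137 = 0.0426P*, so P* = 2.77/0.0426 = 65.1.

R* ≈ 522, C* ≈ 17.6, P* ≈ 65.1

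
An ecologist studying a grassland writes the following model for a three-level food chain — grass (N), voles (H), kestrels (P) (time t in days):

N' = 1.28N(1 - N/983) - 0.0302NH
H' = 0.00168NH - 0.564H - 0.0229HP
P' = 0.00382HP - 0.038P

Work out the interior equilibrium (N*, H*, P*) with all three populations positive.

N* ≈ 752, H* ≈ 9.95, P* ≈ 30.6

From dP/dt = 0: 0.00382H* = 0.038, so H* = 9.95.
From dN/dt = 0: 1.28(1 - N*/983) = 0.0302·9.95, giving N* = 983·(1 - 0.235) = 752.
From dH/dt = 0: 0.00168·752 - 0.564 = 0.0229P*, so P* = 0.7/0.0229 = 30.6.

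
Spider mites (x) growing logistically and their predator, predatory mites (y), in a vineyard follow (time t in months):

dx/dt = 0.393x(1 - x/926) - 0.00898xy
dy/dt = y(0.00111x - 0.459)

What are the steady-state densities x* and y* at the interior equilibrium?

x* ≈ 414, y* ≈ 24.2

From dy/dt = 0 with y > 0: 0.00111x* = 0.459, so x* = 414.
Substitute into dx/dt = 0: 0.393(1 - 414/926) = 0.00898y*.
The bracket is 0.553, giving y* = 0.218/0.00898 = 24.2.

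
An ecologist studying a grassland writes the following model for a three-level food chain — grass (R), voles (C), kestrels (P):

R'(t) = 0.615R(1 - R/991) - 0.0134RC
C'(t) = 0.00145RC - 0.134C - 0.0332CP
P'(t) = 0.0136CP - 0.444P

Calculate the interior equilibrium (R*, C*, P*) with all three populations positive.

From dP/dt = 0: 0.0136C* = 0.444, so C* = 32.6.
From dR/dt = 0: 0.615(1 - R*/991) = 0.0134·32.6, giving R* = 991·(1 - 0.711) = 286.
From dC/dt = 0: 0.00145·286 - 0.134 = 0.0332P*, so P* = 0.281/0.0332 = 8.46.

R* ≈ 286, C* ≈ 32.6, P* ≈ 8.46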